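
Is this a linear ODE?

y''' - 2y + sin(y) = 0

No. Nonlinear (sin(y) is nonlinear in y)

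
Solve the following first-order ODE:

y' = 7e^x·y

Separating variables and integrating:
ln|y| = 7e^x + C

General solution: y = Ce^(7e^x)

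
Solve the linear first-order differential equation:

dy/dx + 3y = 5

Using integrating factor method:

General solution: y = 5/3 + Ce^(-3x)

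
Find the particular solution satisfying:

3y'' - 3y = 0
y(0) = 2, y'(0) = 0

General solution: y = C₁e^x + C₂e^(-x)
Applying ICs: C₁ = 1, C₂ = 1
Particular solution: y = e^x + e^(-x)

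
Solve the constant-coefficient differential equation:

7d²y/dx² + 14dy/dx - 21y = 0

Characteristic equation: 7r² + 14r - 21 = 0
Divide by 7: r² + 2r - 3 = 0
Roots: r = 1, -3 (distinct real)
General solution: y = C₁e^x + C₂e^(-3x)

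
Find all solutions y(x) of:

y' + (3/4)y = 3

Using integrating factor method:

General solution: y = 4 + Ce^(-3x/4)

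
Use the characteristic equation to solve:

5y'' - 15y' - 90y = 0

Characteristic equation: 5r² - 15r - 90 = 0
Divide by 5: r² - 3r - 18 = 0
Roots: r = 6, -3 (distinct real)
General solution: y = C₁e^(6x) + C₂e^(-3x)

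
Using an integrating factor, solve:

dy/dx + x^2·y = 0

Using integrating factor method:

General solution: y = Ce^(-x^3/3)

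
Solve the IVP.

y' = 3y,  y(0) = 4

General solution: y = Ce^(3x)
Applying IC y(0) = 4:
Particular solution: y = 4e^(3x)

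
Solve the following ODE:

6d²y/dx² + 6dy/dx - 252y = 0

Characteristic equation: 6r² + 6r - 252 = 0
Divide by 6: r² + r - 42 = 0
Roots: r = 6, -7 (distinct real)
General solution: y = C₁e^(6x) + C₂e^(-7x)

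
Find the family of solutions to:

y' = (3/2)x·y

Separating variables and integrating:
ln|y| = 3x^2/4 + C

General solution: y = Ce^(3x^2/4)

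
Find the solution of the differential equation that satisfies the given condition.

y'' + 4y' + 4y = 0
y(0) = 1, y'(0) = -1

General solution: y = (C₁ + C₂x)e^(-2x)
Repeated root r = -2
Applying ICs: C₁ = 1, C₂ = 1
Particular solution: y = (1 + x)e^(-2x)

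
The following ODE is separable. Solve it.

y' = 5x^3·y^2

Separating variables and integrating:
-1/y = 5x^4/4 + C

General solution: y^-1 = (-5/4)x^4 + C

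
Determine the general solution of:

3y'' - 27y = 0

Characteristic equation: 3r² - 27 = 0
Divide by 3: r² - 9 = 0
Roots: r = 3, -3 (distinct real)
General solution: y = C₁e^(3x) + C₂e^(-3x)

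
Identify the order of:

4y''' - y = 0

The order is 3 (highest derivative is of order 3).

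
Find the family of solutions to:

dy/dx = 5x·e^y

Separating variables and integrating:
-e^(-y) = 5x²/2 + C

General solution: y = -ln(C - 5x²/2)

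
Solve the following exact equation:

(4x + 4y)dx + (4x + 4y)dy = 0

Verify exactness: ∂M/∂y = ∂N/∂x ✓
Find F(x,y) such that ∂F/∂x = M, ∂F/∂y = N
Solution: 2x² + 4xy + 2y² = C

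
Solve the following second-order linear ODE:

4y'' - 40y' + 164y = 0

Characteristic equation: 4r² - 40r + 164 = 0
Divide by 4: r² - 10r + 41 = 0
Roots: r = 5 ± 4i (complex conjugates)
General solution: y = e^(5x)(C₁cos(4x) + C₂sin(4x))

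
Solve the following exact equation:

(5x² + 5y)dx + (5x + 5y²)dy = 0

Verify exactness: ∂M/∂y = ∂N/∂x ✓
Find F(x,y) such that ∂F/∂x = M, ∂F/∂y = N
Solution: 5x³/3 + 5xy + 5y³/3 = C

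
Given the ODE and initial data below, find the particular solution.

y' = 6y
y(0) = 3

General solution: y = Ce^(6x)
Applying IC y(0) = 3:
Particular solution: y = 3e^(6x)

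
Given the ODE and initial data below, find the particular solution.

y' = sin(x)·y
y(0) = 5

General solution: y = Ce^(-cos(x))
Applying IC y(0) = 5:
Particular solution: y = 5e^(1-cos(x))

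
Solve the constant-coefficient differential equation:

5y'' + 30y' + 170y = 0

Characteristic equation: 5r² + 30r + 170 = 0
Divide by 5: r² + 6r + 34 = 0
Roots: r = -3 ± 5i (complex conjugates)
General solution: y = e^(-3x)(C₁cos(5x) + C₂sin(5x))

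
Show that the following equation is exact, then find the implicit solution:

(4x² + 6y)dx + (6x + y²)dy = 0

Verify exactness: ∂M/∂y = ∂N/∂x ✓
Find F(x,y) such that ∂F/∂x = M, ∂F/∂y = N
Solution: 4x³/3 + 6xy + y³/3 = C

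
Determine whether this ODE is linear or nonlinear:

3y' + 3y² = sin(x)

Nonlinear (y² term)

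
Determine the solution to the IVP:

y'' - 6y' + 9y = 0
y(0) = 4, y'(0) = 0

General solution: y = (C₁ + C₂x)e^(3x)
Repeated root r = 3
Applying ICs: C₁ = 4, C₂ = -12
Particular solution: y = (4 - 12x)e^(3x)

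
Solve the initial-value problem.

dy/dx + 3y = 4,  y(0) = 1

General solution: y = 4/3 + Ce^(-3x)
Applying y(0) = 1: C = 1 - 4/3 = -1/3
Particular solution: y = 4/3 - (1/3)e^(-3x)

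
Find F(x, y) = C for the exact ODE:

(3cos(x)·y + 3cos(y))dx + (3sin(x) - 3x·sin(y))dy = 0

Verify exactness: ∂M/∂y = ∂N/∂x ✓
Find F(x,y) such that ∂F/∂x = M, ∂F/∂y = N
Solution: 3sin(x)·y + 3x·cos(y) = C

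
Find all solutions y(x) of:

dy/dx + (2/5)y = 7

Using integrating factor method:

General solution: y = 35/2 + Ce^(-2x/5)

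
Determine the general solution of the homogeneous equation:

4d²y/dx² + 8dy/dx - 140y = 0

Characteristic equation: 4r² + 8r - 140 = 0
Divide by 4: r² + 2r - 35 = 0
Roots: r = 5, -7 (distinct real)
General solution: y = C₁e^(5x) + C₂e^(-7x)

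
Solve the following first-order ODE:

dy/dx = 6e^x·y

Separating variables and integrating:
ln|y| = 6e^x + C

General solution: y = Ce^(6e^x)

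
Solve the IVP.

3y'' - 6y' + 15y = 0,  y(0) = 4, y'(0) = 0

General solution: y = e^x(C₁cos(2x) + C₂sin(2x))
Complex roots r = 1 ± 2i
Applying ICs: C₁ = 4, C₂ = -2
Particular solution: y = e^x(4cos(2x) - 2sin(2x))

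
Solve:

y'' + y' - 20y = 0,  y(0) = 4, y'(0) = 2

General solution: y = C₁e^(4x) + C₂e^(-5x)
Applying ICs: C₁ = 22/9, C₂ = 14/9
Particular solution: y = (22/9)e^(4x) + (14/9)e^(-5x)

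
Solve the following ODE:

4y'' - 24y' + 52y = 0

Characteristic equation: 4r² - 24r + 52 = 0
Divide by 4: r² - 6r + 13 = 0
Roots: r = 3 ± 2i (complex conjugates)
General solution: y = e^(3x)(C₁cos(2x) + C₂sin(2x))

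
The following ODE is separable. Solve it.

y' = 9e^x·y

Separating variables and integrating:
ln|y| = 9e^x + C

General solution: y = Ce^(9e^x)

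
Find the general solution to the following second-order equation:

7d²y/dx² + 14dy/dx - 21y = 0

Characteristic equation: 7r² + 14r - 21 = 0
Divide by 7: r² + 2r - 3 = 0
Roots: r = 1, -3 (distinct real)
General solution: y = C₁e^x + C₂e^(-3x)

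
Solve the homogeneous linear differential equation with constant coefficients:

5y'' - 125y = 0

Characteristic equation: 5r² - 125 = 0
Divide by 5: r² - 25 = 0
Roots: r = 5, -5 (distinct real)
General solution: y = C₁e^(5x) + C₂e^(-5x)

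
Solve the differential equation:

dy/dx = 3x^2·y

Separating variables and integrating:
ln|y| = x^3 + C

General solution: y = Ce^(x^3)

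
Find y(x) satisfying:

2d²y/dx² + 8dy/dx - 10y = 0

Characteristic equation: 2r² + 8r - 10 = 0
Divide by 2: r² + 4r - 5 = 0
Roots: r = 1, -5 (distinct real)
General solution: y = C₁e^x + C₂e^(-5x)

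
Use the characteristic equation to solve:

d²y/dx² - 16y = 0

Characteristic equation: r² - 16 = 0
Roots: r = 4, -4 (distinct real)
General solution: y = C₁e^(4x) + C₂e^(-4x)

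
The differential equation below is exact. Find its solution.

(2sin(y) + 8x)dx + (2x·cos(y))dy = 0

Verify exactness: ∂M/∂y = ∂N/∂x ✓
Find F(x,y) such that ∂F/∂x = M, ∂F/∂y = N
Solution: 2x·sin(y) + 4x² = C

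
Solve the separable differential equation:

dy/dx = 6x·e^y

Separating variables and integrating:
-e^(-y) = 3x² + C

General solution: y = -ln(C - 3x²)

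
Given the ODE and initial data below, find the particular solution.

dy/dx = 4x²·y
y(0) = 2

General solution: y = Ce^(4x³/3)
Applying IC y(0) = 2:
Particular solution: y = 2e^(4x³/3)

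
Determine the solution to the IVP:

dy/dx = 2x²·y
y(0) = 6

General solution: y = Ce^(2x³/3)
Applying IC y(0) = 6:
Particular solution: y = 6e^(2x³/3)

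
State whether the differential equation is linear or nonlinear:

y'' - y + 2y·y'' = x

Nonlinear (y·y'' term)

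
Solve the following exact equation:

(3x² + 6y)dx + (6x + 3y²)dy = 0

Verify exactness: ∂M/∂y = ∂N/∂x ✓
Find F(x,y) such that ∂F/∂x = M, ∂F/∂y = N
Solution: x³ + 6xy + y³ = C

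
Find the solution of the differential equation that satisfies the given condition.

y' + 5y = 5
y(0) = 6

General solution: y = 1 + Ce^(-5x)
Applying y(0) = 6: C = 6 - 1 = 5
Particular solution: y = 1 + 5e^(-5x)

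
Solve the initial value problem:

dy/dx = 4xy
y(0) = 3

General solution: y = Ce^(2x²)
Applying IC y(0) = 3:
Particular solution: y = 3e^(2x²)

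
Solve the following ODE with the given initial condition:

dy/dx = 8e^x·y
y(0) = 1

General solution: y = Ce^(8e^x)
Applying IC y(0) = 1:
Particular solution: y = e^(8(e^x - 1))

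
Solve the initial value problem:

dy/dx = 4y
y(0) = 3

General solution: y = Ce^(4x)
Applying IC y(0) = 3:
Particular solution: y = 3e^(4x)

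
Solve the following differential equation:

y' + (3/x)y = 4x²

Using integrating factor method:

General solution: y = (2/3)x^3 + Cx^(-3)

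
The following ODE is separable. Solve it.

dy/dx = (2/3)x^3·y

Separating variables and integrating:
ln|y| = x^4/6 + C

General solution: y = Ce^(x^4/6)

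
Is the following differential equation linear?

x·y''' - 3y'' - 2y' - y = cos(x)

Yes. Linear (y and its derivatives appear to the first power only, no products of y terms)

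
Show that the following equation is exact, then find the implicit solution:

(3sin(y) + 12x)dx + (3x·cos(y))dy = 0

Verify exactness: ∂M/∂y = ∂N/∂x ✓
Find F(x,y) such that ∂F/∂x = M, ∂F/∂y = N
Solution: 3x·sin(y) + 6x² = C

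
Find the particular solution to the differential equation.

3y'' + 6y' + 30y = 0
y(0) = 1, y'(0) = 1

General solution: y = e^(-x)(C₁cos(3x) + C₂sin(3x))
Complex roots r = -1 ± 3i
Applying ICs: C₁ = 1, C₂ = 2/3
Particular solution: y = e^(-x)(cos(3x) + (2/3)sin(3x))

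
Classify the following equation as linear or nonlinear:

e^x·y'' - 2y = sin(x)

Linear (y and its derivatives appear to the first power only, no products of y terms)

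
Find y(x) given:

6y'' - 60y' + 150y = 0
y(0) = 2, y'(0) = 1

General solution: y = (C₁ + C₂x)e^(5x)
Repeated root r = 5
Applying ICs: C₁ = 2, C₂ = -9
Particular solution: y = (2 - 9x)e^(5x)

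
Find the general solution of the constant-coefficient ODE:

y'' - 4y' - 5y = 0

Characteristic equation: r² - 4r - 5 = 0
Roots: r = 5, -1 (distinct real)
General solution: y = C₁e^(5x) + C₂e^(-x)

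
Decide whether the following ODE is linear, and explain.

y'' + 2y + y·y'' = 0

Nonlinear (y·y'' term)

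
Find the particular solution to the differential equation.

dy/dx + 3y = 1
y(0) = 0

General solution: y = 1/3 + Ce^(-3x)
Applying y(0) = 0: C = 0 - 1/3 = -1/3
Particular solution: y = 1/3 - (1/3)e^(-3x)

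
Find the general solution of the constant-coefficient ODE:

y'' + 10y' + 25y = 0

Characteristic equation: r² + 10r + 25 = 0
Factored: (r + 5)² = 0
Repeated root: r = -5
General solution: y = (C₁ + C₂x)e^(-5x)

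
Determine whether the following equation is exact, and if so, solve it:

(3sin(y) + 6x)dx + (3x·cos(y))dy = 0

Verify exactness: ∂M/∂y = ∂N/∂x ✓
Find F(x,y) such that ∂F/∂x = M, ∂F/∂y = N
Solution: 3x·sin(y) + 3x² = C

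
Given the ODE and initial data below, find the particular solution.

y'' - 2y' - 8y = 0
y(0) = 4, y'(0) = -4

General solution: y = C₁e^(4x) + C₂e^(-2x)
Applying ICs: C₁ = 2/3, C₂ = 10/3
Particular solution: y = (2/3)e^(4x) + (10/3)e^(-2x)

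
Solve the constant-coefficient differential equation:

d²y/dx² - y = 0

Characteristic equation: r² - 1 = 0
Roots: r = 1, -1 (distinct real)
General solution: y = C₁e^x + C₂e^(-x)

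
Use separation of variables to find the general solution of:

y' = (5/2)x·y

Separating variables and integrating:
ln|y| = 5x^2/4 + C

General solution: y = Ce^(5x^2/4)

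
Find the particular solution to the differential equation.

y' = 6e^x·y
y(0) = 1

General solution: y = Ce^(6e^x)
Applying IC y(0) = 1:
Particular solution: y = e^(6(e^x - 1))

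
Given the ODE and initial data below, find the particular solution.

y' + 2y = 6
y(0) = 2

General solution: y = 3 + Ce^(-2x)
Applying y(0) = 2: C = 2 - 3 = -1
Particular solution: y = 3 - e^(-2x)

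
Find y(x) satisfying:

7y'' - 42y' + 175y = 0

Characteristic equation: 7r² - 42r + 175 = 0
Divide by 7: r² - 6r + 25 = 0
Roots: r = 3 ± 4i (complex conjugates)
General solution: y = e^(3x)(C₁cos(4x) + C₂sin(4x))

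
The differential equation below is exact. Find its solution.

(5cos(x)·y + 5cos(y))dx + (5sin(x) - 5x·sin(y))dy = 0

Verify exactness: ∂M/∂y = ∂N/∂x ✓
Find F(x,y) such that ∂F/∂x = M, ∂F/∂y = N
Solution: 5sin(x)·y + 5x·cos(y) = C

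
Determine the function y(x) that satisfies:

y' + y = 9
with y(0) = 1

General solution: y = 9 + Ce^(-x)
Applying y(0) = 1: C = 1 - 9 = -8
Particular solution: y = 9 - 8e^(-x)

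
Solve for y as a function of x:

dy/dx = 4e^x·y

Separating variables and integrating:
ln|y| = 4e^x + C

General solution: y = Ce^(4e^x)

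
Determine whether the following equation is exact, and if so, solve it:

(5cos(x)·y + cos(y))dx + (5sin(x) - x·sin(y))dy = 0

Verify exactness: ∂M/∂y = ∂N/∂x ✓
Find F(x,y) such that ∂F/∂x = M, ∂F/∂y = N
Solution: 5sin(x)·y + x·cos(y) = C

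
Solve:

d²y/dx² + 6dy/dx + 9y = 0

Characteristic equation: r² + 6r + 9 = 0
Factored: (r + 3)² = 0
Repeated root: r = -3
General solution: y = (C₁ + C₂x)e^(-3x)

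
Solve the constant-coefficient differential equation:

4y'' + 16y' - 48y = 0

Characteristic equation: 4r² + 16r - 48 = 0
Divide by 4: r² + 4r - 12 = 0
Roots: r = 2, -6 (distinct real)
General solution: y = C₁e^(2x) + C₂e^(-6x)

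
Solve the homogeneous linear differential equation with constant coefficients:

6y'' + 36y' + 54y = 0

Characteristic equation: 6r² + 36r + 54 = 0
Divide by 6: r² + 6r + 9 = 0
Factored: (r + 3)² = 0
Repeated root: r = -3
General solution: y = (C₁ + C₂x)e^(-3x)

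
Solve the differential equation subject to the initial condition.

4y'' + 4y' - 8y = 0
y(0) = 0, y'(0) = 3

General solution: y = C₁e^x + C₂e^(-2x)
Applying ICs: C₁ = 1, C₂ = -1
Particular solution: y = e^x - e^(-2x)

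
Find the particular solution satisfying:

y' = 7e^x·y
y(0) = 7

General solution: y = Ce^(7e^x)
Applying IC y(0) = 7:
Particular solution: y = 7e^(7(e^x - 1))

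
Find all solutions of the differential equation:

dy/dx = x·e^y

Separating variables and integrating:
-e^(-y) = x²/2 + C

General solution: y = -ln(C - x²/2)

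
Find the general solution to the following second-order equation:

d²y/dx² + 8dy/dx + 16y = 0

Characteristic equation: r² + 8r + 16 = 0
Factored: (r + 4)² = 0
Repeated root: r = -4
General solution: y = (C₁ + C₂x)e^(-4x)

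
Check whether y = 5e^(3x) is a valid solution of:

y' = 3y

Verification:
y = 5e^(3x)
y' = 15e^(3x)
3y = 15e^(3x)
y' = 3y ✓

Yes, it is a solution.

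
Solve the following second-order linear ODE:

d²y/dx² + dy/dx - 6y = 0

Characteristic equation: r² + r - 6 = 0
Roots: r = 2, -3 (distinct real)
General solution: y = C₁e^(2x) + C₂e^(-3x)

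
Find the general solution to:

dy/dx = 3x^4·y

Separating variables and integrating:
ln|y| = 3x^5/5 + C

General solution: y = Ce^(3x^5/5)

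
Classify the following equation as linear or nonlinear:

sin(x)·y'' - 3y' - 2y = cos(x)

Linear (y and its derivatives appear to the first power only, no products of y terms)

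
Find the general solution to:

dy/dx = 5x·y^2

Separating variables and integrating:
-1/y = 5x^2/2 + C

General solution: y^-1 = (-5/2)x^2 + C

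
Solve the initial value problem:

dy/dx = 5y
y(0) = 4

General solution: y = Ce^(5x)
Applying IC y(0) = 4:
Particular solution: y = 4e^(5x)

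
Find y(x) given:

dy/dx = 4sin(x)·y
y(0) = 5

General solution: y = Ce^(-4cos(x))
Applying IC y(0) = 5:
Particular solution: y = 5e^(4(1-cos(x)))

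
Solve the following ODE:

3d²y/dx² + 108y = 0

Characteristic equation: 3r² + 108 = 0
Divide by 3: r² + 36 = 0
Roots: r = ±6i (complex conjugates)
General solution: y = C₁cos(6x) + C₂sin(6x)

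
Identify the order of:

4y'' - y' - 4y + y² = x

The order is 2 (highest derivative is of order 2).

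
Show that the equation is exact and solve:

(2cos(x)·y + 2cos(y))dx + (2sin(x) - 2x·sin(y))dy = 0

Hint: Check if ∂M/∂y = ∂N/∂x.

Verify exactness: ∂M/∂y = ∂N/∂x ✓
Find F(x,y) such that ∂F/∂x = M, ∂F/∂y = N
Solution: 2sin(x)·y + 2x·cos(y) = C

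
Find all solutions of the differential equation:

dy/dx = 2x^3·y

Separating variables and integrating:
ln|y| = x^4/2 + C

General solution: y = Ce^(x^4/2)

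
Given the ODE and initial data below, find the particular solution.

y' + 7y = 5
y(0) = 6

General solution: y = 5/7 + Ce^(-7x)
Applying y(0) = 6: C = 6 - 5/7 = 37/7
Particular solution: y = 5/7 + (37/7)e^(-7x)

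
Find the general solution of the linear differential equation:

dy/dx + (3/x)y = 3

Using integrating factor method:

General solution: y = (3/4)x + Cx^(-3)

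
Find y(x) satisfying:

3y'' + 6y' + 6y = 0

Characteristic equation: 3r² + 6r + 6 = 0
Divide by 3: r² + 2r + 2 = 0
Roots: r = -1 ± i (complex conjugates)
General solution: y = e^(-x)(C₁cos(x) + C₂sin(x))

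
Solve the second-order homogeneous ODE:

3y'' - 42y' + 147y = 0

Characteristic equation: 3r² - 42r + 147 = 0
Divide by 3: r² - 14r + 49 = 0
Factored: (r - 7)² = 0
Repeated root: r = 7
General solution: y = (C₁ + C₂x)e^(7x)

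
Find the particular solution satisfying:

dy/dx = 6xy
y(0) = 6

General solution: y = Ce^(3x²)
Applying IC y(0) = 6:
Particular solution: y = 6e^(3x²)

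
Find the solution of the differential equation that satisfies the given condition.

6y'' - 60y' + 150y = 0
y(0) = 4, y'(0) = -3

General solution: y = (C₁ + C₂x)e^(5x)
Repeated root r = 5
Applying ICs: C₁ = 4, C₂ = -23
Particular solution: y = (4 - 23x)e^(5x)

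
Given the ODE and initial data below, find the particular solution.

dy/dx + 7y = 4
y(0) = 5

General solution: y = 4/7 + Ce^(-7x)
Applying y(0) = 5: C = 5 - 4/7 = 31/7
Particular solution: y = 4/7 + (31/7)e^(-7x)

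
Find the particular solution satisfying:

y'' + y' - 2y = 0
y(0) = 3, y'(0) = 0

General solution: y = C₁e^x + C₂e^(-2x)
Applying ICs: C₁ = 2, C₂ = 1
Particular solution: y = 2e^x + e^(-2x)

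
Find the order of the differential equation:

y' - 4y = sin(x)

The order is 1 (highest derivative is of order 1).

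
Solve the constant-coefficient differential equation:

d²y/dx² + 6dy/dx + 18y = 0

Characteristic equation: r² + 6r + 18 = 0
Roots: r = -3 ± 3i (complex conjugates)
General solution: y = e^(-3x)(C₁cos(3x) + C₂sin(3x))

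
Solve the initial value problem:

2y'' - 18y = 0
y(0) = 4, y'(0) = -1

General solution: y = C₁e^(3x) + C₂e^(-3x)
Applying ICs: C₁ = 11/6, C₂ = 13/6
Particular solution: y = (11/6)e^(3x) + (13/6)e^(-3x)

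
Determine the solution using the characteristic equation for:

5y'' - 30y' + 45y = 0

Characteristic equation: 5r² - 30r + 45 = 0
Divide by 5: r² - 6r + 9 = 0
Factored: (r - 3)² = 0
Repeated root: r = 3
General solution: y = (C₁ + C₂x)e^(3x)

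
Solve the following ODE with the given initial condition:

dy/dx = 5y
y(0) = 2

General solution: y = Ce^(5x)
Applying IC y(0) = 2:
Particular solution: y = 2e^(5x)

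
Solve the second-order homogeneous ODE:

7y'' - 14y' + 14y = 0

Characteristic equation: 7r² - 14r + 14 = 0
Divide by 7: r² - 2r + 2 = 0
Roots: r = 1 ± i (complex conjugates)
General solution: y = e^x(C₁cos(x) + C₂sin(x))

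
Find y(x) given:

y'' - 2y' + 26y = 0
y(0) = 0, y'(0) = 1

General solution: y = e^x(C₁cos(5x) + C₂sin(5x))
Complex roots r = 1 ± 5i
Applying ICs: C₁ = 0, C₂ = 1/5
Particular solution: y = e^x((1/5)sin(5x))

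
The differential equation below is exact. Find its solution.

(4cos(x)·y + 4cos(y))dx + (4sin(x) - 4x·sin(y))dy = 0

Verify exactness: ∂M/∂y = ∂N/∂x ✓
Find F(x,y) such that ∂F/∂x = M, ∂F/∂y = N
Solution: 4sin(x)·y + 4x·cos(y) = C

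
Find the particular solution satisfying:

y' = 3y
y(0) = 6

General solution: y = Ce^(3x)
Applying IC y(0) = 6:
Particular solution: y = 6e^(3x)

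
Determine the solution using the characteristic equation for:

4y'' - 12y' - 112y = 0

Characteristic equation: 4r² - 12r - 112 = 0
Divide by 4: r² - 3r - 28 = 0
Roots: r = 7, -4 (distinct real)
General solution: y = C₁e^(7x) + C₂e^(-4x)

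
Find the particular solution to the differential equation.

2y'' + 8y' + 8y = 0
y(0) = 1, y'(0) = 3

General solution: y = (C₁ + C₂x)e^(-2x)
Repeated root r = -2
Applying ICs: C₁ = 1, C₂ = 5
Particular solution: y = (1 + 5x)e^(-2x)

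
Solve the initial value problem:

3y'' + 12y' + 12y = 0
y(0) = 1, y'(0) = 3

General solution: y = (C₁ + C₂x)e^(-2x)
Repeated root r = -2
Applying ICs: C₁ = 1, C₂ = 5
Particular solution: y = (1 + 5x)e^(-2x)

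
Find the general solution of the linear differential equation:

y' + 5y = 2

Using integrating factor method:

General solution: y = 2/5 + Ce^(-5x)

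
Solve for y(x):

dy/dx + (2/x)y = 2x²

Using integrating factor method:

General solution: y = (2/5)x^3 + Cx^(-2)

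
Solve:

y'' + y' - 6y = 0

Characteristic equation: r² + r - 6 = 0
Roots: r = 2, -3 (distinct real)
General solution: y = C₁e^(2x) + C₂e^(-3x)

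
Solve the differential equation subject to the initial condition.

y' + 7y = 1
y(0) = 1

General solution: y = 1/7 + Ce^(-7x)
Applying y(0) = 1: C = 1 - 1/7 = 6/7
Particular solution: y = 1/7 + (6/7)e^(-7x)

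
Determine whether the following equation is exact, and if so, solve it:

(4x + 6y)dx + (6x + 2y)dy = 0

Verify exactness: ∂M/∂y = ∂N/∂x ✓
Find F(x,y) such that ∂F/∂x = M, ∂F/∂y = N
Solution: 2x² + 6xy + y² = C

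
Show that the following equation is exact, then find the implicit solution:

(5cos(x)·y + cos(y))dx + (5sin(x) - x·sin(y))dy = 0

Verify exactness: ∂M/∂y = ∂N/∂x ✓
Find F(x,y) such that ∂F/∂x = M, ∂F/∂y = N
Solution: 5sin(x)·y + x·cos(y) = C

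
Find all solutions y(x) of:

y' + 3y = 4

Using integrating factor method:

General solution: y = 4/3 + Ce^(-3x)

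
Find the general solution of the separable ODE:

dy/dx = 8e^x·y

Separating variables and integrating:
ln|y| = 8e^x + C

General solution: y = Ce^(8e^x)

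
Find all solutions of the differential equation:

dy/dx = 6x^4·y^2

Separating variables and integrating:
-1/y = 6x^5/5 + C

General solution: y^-1 = (-6/5)x^5 + C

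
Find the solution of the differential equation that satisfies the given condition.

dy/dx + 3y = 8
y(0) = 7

General solution: y = 8/3 + Ce^(-3x)
Applying y(0) = 7: C = 7 - 8/3 = 13/3
Particular solution: y = 8/3 + (13/3)e^(-3x)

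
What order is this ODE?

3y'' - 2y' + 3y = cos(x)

The order is 2 (highest derivative is of order 2).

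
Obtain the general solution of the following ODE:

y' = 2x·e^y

Separating variables and integrating:
-e^(-y) = x² + C

General solution: y = -ln(C - x²)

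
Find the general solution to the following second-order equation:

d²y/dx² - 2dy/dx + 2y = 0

Characteristic equation: r² - 2r + 2 = 0
Roots: r = 1 ± i (complex conjugates)
General solution: y = e^x(C₁cos(x) + C₂sin(x))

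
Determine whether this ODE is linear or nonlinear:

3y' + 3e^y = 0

Nonlinear (e^y is nonlinear in y)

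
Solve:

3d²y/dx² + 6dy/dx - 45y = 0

Characteristic equation: 3r² + 6r - 45 = 0
Divide by 3: r² + 2r - 15 = 0
Roots: r = 3, -5 (distinct real)
General solution: y = C₁e^(3x) + C₂e^(-5x)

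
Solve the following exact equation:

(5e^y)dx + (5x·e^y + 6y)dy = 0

Verify exactness: ∂M/∂y = ∂N/∂x ✓
Find F(x,y) such that ∂F/∂x = M, ∂F/∂y = N
Solution: 5x·e^y + 3y² = C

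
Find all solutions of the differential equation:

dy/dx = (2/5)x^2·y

Separating variables and integrating:
ln|y| = 2x^3/15 + C

General solution: y = Ce^(2x^3/15)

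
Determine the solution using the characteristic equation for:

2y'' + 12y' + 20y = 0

Characteristic equation: 2r² + 12r + 20 = 0
Divide by 2: r² + 6r + 10 = 0
Roots: r = -3 ± i (complex conjugates)
General solution: y = e^(-3x)(C₁cos(x) + C₂sin(x))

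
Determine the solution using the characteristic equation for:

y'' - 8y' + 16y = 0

Characteristic equation: r² - 8r + 16 = 0
Factored: (r - 4)² = 0
Repeated root: r = 4
General solution: y = (C₁ + C₂x)e^(4x)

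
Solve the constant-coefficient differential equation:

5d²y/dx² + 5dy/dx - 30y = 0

Characteristic equation: 5r² + 5r - 30 = 0
Divide by 5: r² + r - 6 = 0
Roots: r = 2, -3 (distinct real)
General solution: y = C₁e^(2x) + C₂e^(-3x)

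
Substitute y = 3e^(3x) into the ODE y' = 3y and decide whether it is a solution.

Verification:
y = 3e^(3x)
y' = 9e^(3x)
3y = 9e^(3x)
y' = 3y ✓

Yes, it is a solution.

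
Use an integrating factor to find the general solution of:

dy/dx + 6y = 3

Using integrating factor method:

General solution: y = 1/2 + Ce^(-6x)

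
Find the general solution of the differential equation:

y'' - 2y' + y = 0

Characteristic equation: r² - 2r + 1 = 0
Factored: (r - 1)² = 0
Repeated root: r = 1
General solution: y = (C₁ + C₂x)e^x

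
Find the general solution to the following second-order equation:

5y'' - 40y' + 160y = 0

Characteristic equation: 5r² - 40r + 160 = 0
Divide by 5: r² - 8r + 32 = 0
Roots: r = 4 ± 4i (complex conjugates)
General solution: y = e^(4x)(C₁cos(4x) + C₂sin(4x))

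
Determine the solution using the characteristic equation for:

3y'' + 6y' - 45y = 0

Characteristic equation: 3r² + 6r - 45 = 0
Divide by 3: r² + 2r - 15 = 0
Roots: r = 3, -5 (distinct real)
General solution: y = C₁e^(3x) + C₂e^(-5x)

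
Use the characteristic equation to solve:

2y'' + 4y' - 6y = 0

Characteristic equation: 2r² + 4r - 6 = 0
Divide by 2: r² + 2r - 3 = 0
Roots: r = 1, -3 (distinct real)
General solution: y = C₁e^x + C₂e^(-3x)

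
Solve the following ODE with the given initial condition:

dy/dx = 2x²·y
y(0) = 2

General solution: y = Ce^(2x³/3)
Applying IC y(0) = 2:
Particular solution: y = 2e^(2x³/3)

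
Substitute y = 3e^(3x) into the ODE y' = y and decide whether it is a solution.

Verification:
y = 3e^(3x)
y' = 9e^(3x)
But y = 3e^(3x)
y' ≠ y — the derivative does not match

No, it is not a solution.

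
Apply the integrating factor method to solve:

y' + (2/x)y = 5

Using integrating factor method:

General solution: y = (5/3)x + Cx^(-2)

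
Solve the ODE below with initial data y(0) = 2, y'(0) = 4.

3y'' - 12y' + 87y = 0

General solution: y = e^(2x)(C₁cos(5x) + C₂sin(5x))
Complex roots r = 2 ± 5i
Applying ICs: C₁ = 2, C₂ = 0
Particular solution: y = e^(2x)(2cos(5x))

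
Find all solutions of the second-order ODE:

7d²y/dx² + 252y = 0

Characteristic equation: 7r² + 252 = 0
Divide by 7: r² + 36 = 0
Roots: r = ±6i (complex conjugates)
General solution: y = C₁cos(6x) + C₂sin(6x)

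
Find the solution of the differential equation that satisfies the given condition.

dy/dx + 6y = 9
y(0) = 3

General solution: y = 3/2 + Ce^(-6x)
Applying y(0) = 3: C = 3 - 3/2 = 3/2
Particular solution: y = 3/2 + (3/2)e^(-6x)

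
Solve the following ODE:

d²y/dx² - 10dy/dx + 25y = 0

Characteristic equation: r² - 10r + 25 = 0
Factored: (r - 5)² = 0
Repeated root: r = 5
General solution: y = (C₁ + C₂x)e^(5x)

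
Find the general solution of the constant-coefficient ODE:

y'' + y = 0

Characteristic equation: r² + 1 = 0
Roots: r = ±i (complex conjugates)
General solution: y = C₁cos(x) + C₂sin(x)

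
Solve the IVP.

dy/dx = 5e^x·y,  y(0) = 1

General solution: y = Ce^(5e^x)
Applying IC y(0) = 1:
Particular solution: y = e^(5(e^x - 1))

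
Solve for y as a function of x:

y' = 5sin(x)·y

Separating variables and integrating:
ln|y| = -5cos(x) + C

General solution: y = Ce^(-5cos(x))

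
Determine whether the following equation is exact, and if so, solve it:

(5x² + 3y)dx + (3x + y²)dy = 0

Verify exactness: ∂M/∂y = ∂N/∂x ✓
Find F(x,y) such that ∂F/∂x = M, ∂F/∂y = N
Solution: 5x³/3 + 3xy + y³/3 = C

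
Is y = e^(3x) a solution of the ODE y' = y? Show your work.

Verification:
y = e^(3x)
y' = 3e^(3x)
But y = e^(3x)
y' ≠ y — the derivative does not match

No, it is not a solution.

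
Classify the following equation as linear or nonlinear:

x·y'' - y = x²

Linear (y and its derivatives appear to the first power only, no products of y terms)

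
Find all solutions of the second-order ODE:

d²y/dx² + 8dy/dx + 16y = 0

Characteristic equation: r² + 8r + 16 = 0
Factored: (r + 4)² = 0
Repeated root: r = -4
General solution: y = (C₁ + C₂x)e^(-4x)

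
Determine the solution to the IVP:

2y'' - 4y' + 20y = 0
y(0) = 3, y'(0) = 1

General solution: y = e^x(C₁cos(3x) + C₂sin(3x))
Complex roots r = 1 ± 3i
Applying ICs: C₁ = 3, C₂ = -2/3
Particular solution: y = e^x(3cos(3x) - (2/3)sin(3x))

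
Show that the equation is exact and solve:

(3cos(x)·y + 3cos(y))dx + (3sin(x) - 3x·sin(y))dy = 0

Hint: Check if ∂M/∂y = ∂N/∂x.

Verify exactness: ∂M/∂y = ∂N/∂x ✓
Find F(x,y) such that ∂F/∂x = M, ∂F/∂y = N
Solution: 3sin(x)·y + 3x·cos(y) = C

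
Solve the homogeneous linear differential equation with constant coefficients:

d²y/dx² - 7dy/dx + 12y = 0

Characteristic equation: r² - 7r + 12 = 0
Roots: r = 4, 3 (distinct real)
General solution: y = C₁e^(4x) + C₂e^(3x)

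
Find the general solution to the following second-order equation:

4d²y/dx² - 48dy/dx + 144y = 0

Characteristic equation: 4r² - 48r + 144 = 0
Divide by 4: r² - 12r + 36 = 0
Factored: (r - 6)² = 0
Repeated root: r = 6
General solution: y = (C₁ + C₂x)e^(6x)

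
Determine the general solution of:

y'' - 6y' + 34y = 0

Characteristic equation: r² - 6r + 34 = 0
Roots: r = 3 ± 5i (complex conjugates)
General solution: y = e^(3x)(C₁cos(5x) + C₂sin(5x))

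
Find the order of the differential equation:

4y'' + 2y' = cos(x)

The order is 2 (highest derivative is of order 2).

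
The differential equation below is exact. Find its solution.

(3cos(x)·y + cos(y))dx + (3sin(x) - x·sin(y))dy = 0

Verify exactness: ∂M/∂y = ∂N/∂x ✓
Find F(x,y) such that ∂F/∂x = M, ∂F/∂y = N
Solution: 3sin(x)·y + x·cos(y) = C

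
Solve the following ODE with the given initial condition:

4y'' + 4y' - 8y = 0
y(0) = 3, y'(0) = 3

General solution: y = C₁e^x + C₂e^(-2x)
Applying ICs: C₁ = 3, C₂ = 0
Particular solution: y = 3e^x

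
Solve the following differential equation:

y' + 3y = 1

Using integrating factor method:

General solution: y = 1/3 + Ce^(-3x)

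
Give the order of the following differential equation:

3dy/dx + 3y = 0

The order is 1 (highest derivative is of order 1).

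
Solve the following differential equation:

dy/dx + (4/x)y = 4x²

Using integrating factor method:

General solution: y = (4/7)x^3 + Cx^(-4)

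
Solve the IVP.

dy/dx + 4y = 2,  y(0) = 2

General solution: y = 1/2 + Ce^(-4x)
Applying y(0) = 2: C = 2 - 1/2 = 3/2
Particular solution: y = 1/2 + (3/2)e^(-4x)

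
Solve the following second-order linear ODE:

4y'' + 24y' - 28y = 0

Characteristic equation: 4r² + 24r - 28 = 0
Divide by 4: r² + 6r - 7 = 0
Roots: r = 1, -7 (distinct real)
General solution: y = C₁e^x + C₂e^(-7x)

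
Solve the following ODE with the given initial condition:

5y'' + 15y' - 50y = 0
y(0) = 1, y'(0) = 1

General solution: y = C₁e^(2x) + C₂e^(-5x)
Applying ICs: C₁ = 6/7, C₂ = 1/7
Particular solution: y = (6/7)e^(2x) + (1/7)e^(-5x)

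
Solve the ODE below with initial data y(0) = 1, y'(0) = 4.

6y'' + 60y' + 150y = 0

General solution: y = (C₁ + C₂x)e^(-5x)
Repeated root r = -5
Applying ICs: C₁ = 1, C₂ = 9
Particular solution: y = (1 + 9x)e^(-5x)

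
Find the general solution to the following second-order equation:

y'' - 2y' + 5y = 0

Characteristic equation: r² - 2r + 5 = 0
Roots: r = 1 ± 2i (complex conjugates)
General solution: y = e^x(C₁cos(2x) + C₂sin(2x))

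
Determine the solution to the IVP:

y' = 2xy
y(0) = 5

General solution: y = Ce^(x²)
Applying IC y(0) = 5:
Particular solution: y = 5e^(x²)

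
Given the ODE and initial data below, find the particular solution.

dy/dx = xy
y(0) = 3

General solution: y = Ce^(x²/2)
Applying IC y(0) = 3:
Particular solution: y = 3e^(x²/2)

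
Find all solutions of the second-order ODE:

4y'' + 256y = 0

Characteristic equation: 4r² + 256 = 0
Divide by 4: r² + 64 = 0
Roots: r = ±8i (complex conjugates)
General solution: y = C₁cos(8x) + C₂sin(8x)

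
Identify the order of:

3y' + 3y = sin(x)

The order is 1 (highest derivative is of order 1).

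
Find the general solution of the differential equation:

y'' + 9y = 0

Characteristic equation: r² + 9 = 0
Roots: r = ±3i (complex conjugates)
General solution: y = C₁cos(3x) + C₂sin(3x)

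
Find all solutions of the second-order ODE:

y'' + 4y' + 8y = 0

Characteristic equation: r² + 4r + 8 = 0
Roots: r = -2 ± 2i (complex conjugates)
General solution: y = e^(-2x)(C₁cos(2x) + C₂sin(2x))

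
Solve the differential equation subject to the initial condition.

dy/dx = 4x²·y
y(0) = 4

General solution: y = Ce^(4x³/3)
Applying IC y(0) = 4:
Particular solution: y = 4e^(4x³/3)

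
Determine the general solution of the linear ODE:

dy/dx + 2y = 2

Using integrating factor method:

General solution: y = 1 + Ce^(-2x)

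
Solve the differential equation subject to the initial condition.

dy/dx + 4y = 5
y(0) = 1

General solution: y = 5/4 + Ce^(-4x)
Applying y(0) = 1: C = 1 - 5/4 = -1/4
Particular solution: y = 5/4 - (1/4)e^(-4x)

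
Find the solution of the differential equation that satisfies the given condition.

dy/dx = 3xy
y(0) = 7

General solution: y = Ce^(3x²/2)
Applying IC y(0) = 7:
Particular solution: y = 7e^(3x²/2)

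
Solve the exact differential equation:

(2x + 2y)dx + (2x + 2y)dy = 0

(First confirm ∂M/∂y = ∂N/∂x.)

Verify exactness: ∂M/∂y = ∂N/∂x ✓
Find F(x,y) such that ∂F/∂x = M, ∂F/∂y = N
Solution: x² + 2xy + y² = C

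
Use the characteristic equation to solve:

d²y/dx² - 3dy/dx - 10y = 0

Characteristic equation: r² - 3r - 10 = 0
Roots: r = 5, -2 (distinct real)
General solution: y = C₁e^(5x) + C₂e^(-2x)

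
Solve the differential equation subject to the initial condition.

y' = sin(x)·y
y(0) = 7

General solution: y = Ce^(-cos(x))
Applying IC y(0) = 7:
Particular solution: y = 7e^(1-cos(x))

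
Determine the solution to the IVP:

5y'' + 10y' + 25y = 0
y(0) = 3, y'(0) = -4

General solution: y = e^(-x)(C₁cos(2x) + C₂sin(2x))
Complex roots r = -1 ± 2i
Applying ICs: C₁ = 3, C₂ = -1/2
Particular solution: y = e^(-x)(3cos(2x) - (1/2)sin(2x))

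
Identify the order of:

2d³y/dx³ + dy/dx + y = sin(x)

The order is 3 (highest derivative is of order 3).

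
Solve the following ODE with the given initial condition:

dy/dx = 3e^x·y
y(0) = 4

General solution: y = Ce^(3e^x)
Applying IC y(0) = 4:
Particular solution: y = 4e^(3(e^x - 1))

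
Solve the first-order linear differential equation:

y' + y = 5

Using integrating factor method:

General solution: y = 5 + Ce^(-x)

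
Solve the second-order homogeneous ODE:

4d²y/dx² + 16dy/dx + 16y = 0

Characteristic equation: 4r² + 16r + 16 = 0
Divide by 4: r² + 4r + 4 = 0
Factored: (r + 2)² = 0
Repeated root: r = -2
General solution: y = (C₁ + C₂x)e^(-2x)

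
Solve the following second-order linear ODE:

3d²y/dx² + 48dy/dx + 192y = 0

Characteristic equation: 3r² + 48r + 192 = 0
Divide by 3: r² + 16r + 64 = 0
Factored: (r + 8)² = 0
Repeated root: r = -8
General solution: y = (C₁ + C₂x)e^(-8x)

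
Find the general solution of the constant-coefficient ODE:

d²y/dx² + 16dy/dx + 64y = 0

Characteristic equation: r² + 16r + 64 = 0
Factored: (r + 8)² = 0
Repeated root: r = -8
General solution: y = (C₁ + C₂x)e^(-8x)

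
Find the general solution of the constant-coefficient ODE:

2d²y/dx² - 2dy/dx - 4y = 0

Characteristic equation: 2r² - 2r - 4 = 0
Divide by 2: r² - r - 2 = 0
Roots: r = 2, -1 (distinct real)
General solution: y = C₁e^(2x) + C₂e^(-x)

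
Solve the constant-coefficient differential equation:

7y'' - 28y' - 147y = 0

Characteristic equation: 7r² - 28r - 147 = 0
Divide by 7: r² - 4r - 21 = 0
Roots: r = 7, -3 (distinct real)
General solution: y = C₁e^(7x) + C₂e^(-3x)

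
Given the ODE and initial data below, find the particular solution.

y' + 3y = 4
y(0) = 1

General solution: y = 4/3 + Ce^(-3x)
Applying y(0) = 1: C = 1 - 4/3 = -1/3
Particular solution: y = 4/3 - (1/3)e^(-3x)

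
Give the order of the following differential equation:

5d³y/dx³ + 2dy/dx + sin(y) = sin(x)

The order is 3 (highest derivative is of order 3).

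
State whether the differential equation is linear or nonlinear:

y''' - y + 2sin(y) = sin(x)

Nonlinear (sin(y) is nonlinear in y)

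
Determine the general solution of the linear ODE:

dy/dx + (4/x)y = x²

Using integrating factor method:

General solution: y = (1/7)x^3 + Cx^(-4)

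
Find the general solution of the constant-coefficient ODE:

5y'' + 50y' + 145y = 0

Characteristic equation: 5r² + 50r + 145 = 0
Divide by 5: r² + 10r + 29 = 0
Roots: r = -5 ± 2i (complex conjugates)
General solution: y = e^(-5x)(C₁cos(2x) + C₂sin(2x))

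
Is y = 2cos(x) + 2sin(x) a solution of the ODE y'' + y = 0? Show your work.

Verification:
y'' = -2cos(x) - 2sin(x)
y'' + y = 0 ✓

Yes, it is a solution.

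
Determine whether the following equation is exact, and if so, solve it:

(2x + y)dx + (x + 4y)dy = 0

Verify exactness: ∂M/∂y = ∂N/∂x ✓
Find F(x,y) such that ∂F/∂x = M, ∂F/∂y = N
Solution: x² + xy + 2y² = C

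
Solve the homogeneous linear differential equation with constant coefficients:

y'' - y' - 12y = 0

Characteristic equation: r² - r - 12 = 0
Roots: r = 4, -3 (distinct real)
General solution: y = C₁e^(4x) + C₂e^(-3x)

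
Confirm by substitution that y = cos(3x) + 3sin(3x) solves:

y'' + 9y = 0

Verification:
y'' = -9cos(3x) - 27sin(3x)
y'' + 9y = 0 ✓

Yes, it is a solution.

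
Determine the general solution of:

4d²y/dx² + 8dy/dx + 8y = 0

Characteristic equation: 4r² + 8r + 8 = 0
Divide by 4: r² + 2r + 2 = 0
Roots: r = -1 ± i (complex conjugates)
General solution: y = e^(-x)(C₁cos(x) + C₂sin(x))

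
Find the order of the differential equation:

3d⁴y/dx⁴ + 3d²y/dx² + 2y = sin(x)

The order is 4 (highest derivative is of order 4).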